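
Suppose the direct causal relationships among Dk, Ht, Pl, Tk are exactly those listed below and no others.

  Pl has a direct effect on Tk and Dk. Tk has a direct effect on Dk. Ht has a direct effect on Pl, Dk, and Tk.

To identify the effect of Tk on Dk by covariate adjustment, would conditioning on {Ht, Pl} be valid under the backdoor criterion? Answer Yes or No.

Yes

Backdoor paths from Tk to Dk (paths whose first edge points into Tk):
  P1: Tk <- Ht -> Pl -> Dk
  P2: Tk <- Ht -> Dk
  P3: Tk <- Pl <- Ht -> Dk
  P4: Tk <- Pl -> Dk
Condition 1 (no descendant of Tk in the set): holds — descendants of Tk are {Dk}; none are in {Ht, Pl}.
Condition 2 (every backdoor path blocked by {Ht, Pl}):
  P1: blocked at fork node Ht ∈ conditioning set.
  P2: blocked at fork node Ht ∈ conditioning set.
  P3: blocked at chain node Pl ∈ conditioning set.
  P4: blocked at fork node Pl ∈ conditioning set.
{Ht, Pl} satisfies the backdoor criterion.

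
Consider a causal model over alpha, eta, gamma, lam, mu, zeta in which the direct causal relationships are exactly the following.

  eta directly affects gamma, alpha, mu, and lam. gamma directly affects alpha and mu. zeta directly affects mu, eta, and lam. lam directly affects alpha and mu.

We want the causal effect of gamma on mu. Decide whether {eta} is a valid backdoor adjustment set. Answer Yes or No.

Backdoor paths from gamma to mu (paths whose first edge points into gamma):
  P1: gamma <- eta <- zeta -> lam -> mu
  P2: gamma <- eta <- zeta -> mu
  P3: gamma <- eta -> lam <- zeta -> mu
  P4: gamma <- eta -> lam -> mu
  P5: gamma <- eta -> alpha <- lam <- zeta -> mu
  P6: gamma <- eta -> alpha <- lam -> mu
  P7: gamma <- eta -> mu
Condition 1 (no descendant of gamma in the set): holds — descendants of gamma are {alpha, mu}; none are in {eta}.
Condition 2 (every backdoor path blocked by {eta}):
  P1: blocked at chain node eta ∈ conditioning set.
  P2: blocked at chain node eta ∈ conditioning set.
  P3: blocked at fork node eta ∈ conditioning set.
  P4: blocked at fork node eta ∈ conditioning set.
  P5: blocked at fork node eta ∈ conditioning set.
  P6: blocked at fork node eta ∈ conditioning set.
  P7: blocked at fork node eta ∈ conditioning set.
{eta} satisfies the backdoor criterion.

Yes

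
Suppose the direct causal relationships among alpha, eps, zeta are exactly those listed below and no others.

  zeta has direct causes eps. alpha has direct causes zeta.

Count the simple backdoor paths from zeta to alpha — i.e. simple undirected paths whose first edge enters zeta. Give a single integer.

A backdoor path from zeta to alpha is any simple undirected path whose first edge points into zeta (i.e. leaves zeta via a parent).
Parents of zeta: {eps}.
No simple path from any parent of zeta reaches alpha without revisiting zeta, so there are no backdoor paths.

0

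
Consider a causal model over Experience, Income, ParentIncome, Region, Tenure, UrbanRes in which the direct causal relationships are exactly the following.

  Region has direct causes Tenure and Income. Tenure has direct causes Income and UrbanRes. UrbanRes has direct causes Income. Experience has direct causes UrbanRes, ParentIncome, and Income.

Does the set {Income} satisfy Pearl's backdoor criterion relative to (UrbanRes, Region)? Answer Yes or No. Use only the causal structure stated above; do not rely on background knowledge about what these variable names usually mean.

Backdoor paths from UrbanRes to Region (paths whose first edge points into UrbanRes):
  P1: UrbanRes <- Income -> Tenure -> Region
  P2: UrbanRes <- Income -> Region
Condition 1 (no descendant of UrbanRes in the set): holds — descendants of UrbanRes are {Experience, Region, Tenure}; none are in {Income}.
Condition 2 (every backdoor path blocked by {Income}):
  P1: blocked at fork node Income ∈ conditioning set.
  P2: blocked at fork node Income ∈ conditioning set.
{Income} satisfies the backdoor criterion.

Yes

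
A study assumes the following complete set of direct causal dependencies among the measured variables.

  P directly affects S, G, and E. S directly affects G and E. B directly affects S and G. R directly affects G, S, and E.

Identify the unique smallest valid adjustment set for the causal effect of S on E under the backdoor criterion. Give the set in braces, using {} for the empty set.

{P, R}

Variables eligible for adjustment (non-descendants of S, excluding S and E): {B, P, R}.
Backdoor paths from S to E:
  P1: S <- R -> E
  P2: S <- R -> G <- P -> E
  P3: S <- B -> G <- R -> E
  P4: S <- B -> G <- P -> E
  P5: S <- P -> E
  P6: S <- P -> G <- R -> E
The empty set is not sufficient: P1 (S <- R -> E) has no collider blocking it and no conditioned non-collider, so it is open.
Try {P, R}:
  P1: blocked at fork node R ∈ conditioning set.
  P2: blocked at fork node R ∈ conditioning set.
  P3: blocked at collider G (neither it nor any descendant is in the conditioning set).
  P4: blocked at collider G (neither it nor any descendant is in the conditioning set).
  P5: blocked at fork node P ∈ conditioning set.
  P6: blocked at fork node P ∈ conditioning set.
{P, R} contains no descendant of S and blocks every backdoor path.
Every element of {P, R} is needed (dropping P leaves P5 open; dropping R leaves P1 open), so no proper subset is valid.
Among all size-2 subsets of the eligible variables, only {P, R} blocks every backdoor path, so it is the unique smallest valid adjustment set.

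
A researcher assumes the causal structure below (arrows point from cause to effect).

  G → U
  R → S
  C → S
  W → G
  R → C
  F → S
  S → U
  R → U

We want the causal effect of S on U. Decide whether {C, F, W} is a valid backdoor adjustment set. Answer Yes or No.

Backdoor paths from S to U (paths whose first edge points into S):
  P1: S <- R -> U
  P2: S <- C <- R -> U
Condition 1 (no descendant of S in the set): holds — descendants of S are {U}; none are in {C, F, W}.
Condition 2 (every backdoor path blocked by {C, F, W}):
  P1: open — no interior node is in the conditioning set.
  P2: blocked at chain node C ∈ conditioning set.
{C, F, W} does not satisfy the backdoor criterion.

No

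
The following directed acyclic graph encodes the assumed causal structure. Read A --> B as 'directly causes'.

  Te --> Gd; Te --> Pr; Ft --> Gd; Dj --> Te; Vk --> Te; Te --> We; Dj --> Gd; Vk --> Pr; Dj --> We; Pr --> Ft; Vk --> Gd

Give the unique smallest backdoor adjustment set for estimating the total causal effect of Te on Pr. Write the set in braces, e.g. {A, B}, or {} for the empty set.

{Vk}

Variables eligible for adjustment (non-descendants of Te, excluding Te and Pr): {Dj, Vk}.
Backdoor paths from Te to Pr:
  P1: Te <- Vk -> Pr
  P2: Te <- Vk -> Gd <- Ft <- Pr
  P3: Te <- Dj -> Gd <- Vk -> Pr
  P4: Te <- Dj -> Gd <- Ft <- Pr
The empty set is not sufficient: P1 (Te <- Vk -> Pr) has no collider blocking it and no conditioned non-collider, so it is open.
Try {Vk}:
  P1: blocked at fork node Vk ∈ conditioning set.
  P2: blocked at fork node Vk ∈ conditioning set.
  P3: blocked at collider Gd (neither it nor any descendant is in the conditioning set).
  P4: blocked at collider Gd (neither it nor any descendant is in the conditioning set).
{Vk} contains no descendant of Te and blocks every backdoor path.
No other singleton works — e.g. {Dj} leaves P1 open — so {Vk} is the unique smallest valid adjustment set.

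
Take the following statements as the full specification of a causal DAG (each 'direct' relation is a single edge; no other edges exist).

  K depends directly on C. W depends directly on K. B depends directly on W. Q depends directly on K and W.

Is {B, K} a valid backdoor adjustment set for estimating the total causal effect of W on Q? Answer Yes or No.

Backdoor paths from W to Q (paths whose first edge points into W):
  P1: W <- K -> Q
Condition 1 (no descendant of W in the set): FAILS — B is a descendant of W.
Condition 2 (every backdoor path blocked by {B, K}):
  P1: blocked at fork node K ∈ conditioning set.
{B, K} does not satisfy the backdoor criterion.

No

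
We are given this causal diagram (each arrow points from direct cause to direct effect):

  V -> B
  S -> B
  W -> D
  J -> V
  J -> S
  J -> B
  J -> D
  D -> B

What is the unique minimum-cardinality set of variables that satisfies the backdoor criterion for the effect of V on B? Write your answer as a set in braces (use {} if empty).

Variables eligible for adjustment (non-descendants of V, excluding V and B): {D, J, S, W}.
Backdoor paths from V to B:
  P1: V <- J -> D -> B
  P2: V <- J -> S -> B
  P3: V <- J -> B
The empty set is not sufficient: P1 (V <- J -> D -> B) has no collider blocking it and no conditioned non-collider, so it is open.
Try {J}:
  P1: blocked at fork node J ∈ conditioning set.
  P2: blocked at fork node J ∈ conditioning set.
  P3: blocked at fork node J ∈ conditioning set.
{J} contains no descendant of V and blocks every backdoor path.
No other singleton works — e.g. {W} leaves P1 open — so {J} is the unique smallest valid adjustment set.

{J}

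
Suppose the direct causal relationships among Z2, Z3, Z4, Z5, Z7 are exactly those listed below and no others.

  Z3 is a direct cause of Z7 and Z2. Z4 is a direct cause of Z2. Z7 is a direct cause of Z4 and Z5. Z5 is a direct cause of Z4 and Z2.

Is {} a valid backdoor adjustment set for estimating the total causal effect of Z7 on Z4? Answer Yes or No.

Backdoor paths from Z7 to Z4 (paths whose first edge points into Z7):
  P1: Z7 <- Z3 -> Z2 <- Z5 -> Z4
  P2: Z7 <- Z3 -> Z2 <- Z4
Condition 1 (no descendant of Z7 in the set): holds — descendants of Z7 are {Z2, Z4, Z5}; none are in {}.
Condition 2 (every backdoor path blocked by {}):
  P1: blocked at collider Z2 (neither it nor any descendant is in the conditioning set).
  P2: blocked at collider Z2 (neither it nor any descendant is in the conditioning set).
{} satisfies the backdoor criterion.

Yes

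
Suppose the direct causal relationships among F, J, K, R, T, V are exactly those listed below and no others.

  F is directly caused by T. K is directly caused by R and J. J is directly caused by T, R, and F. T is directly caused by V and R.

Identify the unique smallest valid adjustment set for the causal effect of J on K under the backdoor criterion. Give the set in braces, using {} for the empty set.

Variables eligible for adjustment (non-descendants of J, excluding J and K): {F, R, T, V}.
Backdoor paths from J to K:
  P1: J <- R -> K
  P2: J <- T <- R -> K
  P3: J <- F <- T <- R -> K
The empty set is not sufficient: P1 (J <- R -> K) has no collider blocking it and no conditioned non-collider, so it is open.
Try {R}:
  P1: blocked at fork node R ∈ conditioning set.
  P2: blocked at fork node R ∈ conditioning set.
  P3: blocked at fork node R ∈ conditioning set.
{R} contains no descendant of J and blocks every backdoor path.
No other singleton works — e.g. {V} leaves P1 open — so {R} is the unique smallest valid adjustment set.

{R}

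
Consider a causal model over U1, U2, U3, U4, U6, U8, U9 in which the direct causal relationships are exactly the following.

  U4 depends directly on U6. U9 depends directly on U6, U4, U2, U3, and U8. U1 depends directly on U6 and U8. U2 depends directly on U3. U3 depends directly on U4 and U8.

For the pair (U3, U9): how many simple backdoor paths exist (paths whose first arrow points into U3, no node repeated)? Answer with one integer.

A backdoor path from U3 to U9 is any simple undirected path whose first edge points into U3 (i.e. leaves U3 via a parent).
Parents of U3: {U4, U8}.
Enumerating:
  P1: U3 <- U8 -> U9
  P2: U3 <- U8 -> U1 <- U6 -> U4 -> U9
  P3: U3 <- U8 -> U1 <- U6 -> U9
  P4: U3 <- U4 <- U6 -> U9
  P5: U3 <- U4 <- U6 -> U1 <- U8 -> U9
  P6: U3 <- U4 -> U9
That exhausts the simple backdoor paths. Count: 6.

6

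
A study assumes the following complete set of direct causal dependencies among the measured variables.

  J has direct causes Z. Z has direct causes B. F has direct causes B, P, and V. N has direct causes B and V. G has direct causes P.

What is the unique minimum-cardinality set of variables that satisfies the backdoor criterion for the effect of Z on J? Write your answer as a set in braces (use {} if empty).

{}

Variables eligible for adjustment (non-descendants of Z, excluding Z and J): {B, F, G, N, P, V}.
Backdoor paths from Z to J:
  (none)
With no backdoor paths the empty set already satisfies the criterion, and it is trivially minimal.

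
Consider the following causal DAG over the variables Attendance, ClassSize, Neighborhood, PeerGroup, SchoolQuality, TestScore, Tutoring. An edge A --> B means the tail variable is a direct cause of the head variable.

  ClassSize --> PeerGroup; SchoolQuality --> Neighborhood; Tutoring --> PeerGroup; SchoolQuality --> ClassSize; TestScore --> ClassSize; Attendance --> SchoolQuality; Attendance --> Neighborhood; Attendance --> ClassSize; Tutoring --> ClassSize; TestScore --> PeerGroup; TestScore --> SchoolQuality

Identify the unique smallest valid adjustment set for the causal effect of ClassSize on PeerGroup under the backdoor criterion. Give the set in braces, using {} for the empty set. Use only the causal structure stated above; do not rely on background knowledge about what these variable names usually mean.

Variables eligible for adjustment (non-descendants of ClassSize, excluding ClassSize and PeerGroup): {Attendance, Neighborhood, SchoolQuality, TestScore, Tutoring}.
Backdoor paths from ClassSize to PeerGroup:
  P1: ClassSize <- TestScore -> PeerGroup
  P2: ClassSize <- Attendance -> SchoolQuality <- TestScore -> PeerGroup
  P3: ClassSize <- Attendance -> Neighborhood <- SchoolQuality <- TestScore -> PeerGroup
  P4: ClassSize <- SchoolQuality <- TestScore -> PeerGroup
  P5: ClassSize <- Tutoring -> PeerGroup
The empty set is not sufficient: P1 (ClassSize <- TestScore -> PeerGroup) has no collider blocking it and no conditioned non-collider, so it is open.
Try {TestScore, Tutoring}:
  P1: blocked at fork node TestScore ∈ conditioning set.
  P2: blocked at collider SchoolQuality (neither it nor any descendant is in the conditioning set).
  P3: blocked at collider Neighborhood (neither it nor any descendant is in the conditioning set).
  P4: blocked at fork node TestScore ∈ conditioning set.
  P5: blocked at fork node Tutoring ∈ conditioning set.
{TestScore, Tutoring} contains no descendant of ClassSize and blocks every backdoor path.
Every element of {TestScore, Tutoring} is needed (dropping TestScore leaves P1 open; dropping Tutoring leaves P5 open), so no proper subset is valid.
Among all size-2 subsets of the eligible variables, only {TestScore, Tutoring} blocks every backdoor path, so it is the unique smallest valid adjustment set.

{TestScore, Tutoring}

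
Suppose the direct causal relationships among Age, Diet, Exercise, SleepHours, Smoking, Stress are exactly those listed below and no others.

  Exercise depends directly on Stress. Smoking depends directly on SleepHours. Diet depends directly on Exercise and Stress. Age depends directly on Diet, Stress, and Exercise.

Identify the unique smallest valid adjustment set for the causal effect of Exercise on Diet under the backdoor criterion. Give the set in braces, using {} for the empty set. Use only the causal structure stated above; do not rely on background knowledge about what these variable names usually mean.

{Stress}

Variables eligible for adjustment (non-descendants of Exercise, excluding Exercise and Diet): {SleepHours, Smoking, Stress}.
Backdoor paths from Exercise to Diet:
  P1: Exercise <- Stress -> Diet
  P2: Exercise <- Stress -> Age <- Diet
The empty set is not sufficient: P1 (Exercise <- Stress -> Diet) has no collider blocking it and no conditioned non-collider, so it is open.
Try {Stress}:
  P1: blocked at fork node Stress ∈ conditioning set.
  P2: blocked at fork node Stress ∈ conditioning set.
{Stress} contains no descendant of Exercise and blocks every backdoor path.
No other singleton works — e.g. {SleepHours} leaves P1 open — so {Stress} is the unique smallest valid adjustment set.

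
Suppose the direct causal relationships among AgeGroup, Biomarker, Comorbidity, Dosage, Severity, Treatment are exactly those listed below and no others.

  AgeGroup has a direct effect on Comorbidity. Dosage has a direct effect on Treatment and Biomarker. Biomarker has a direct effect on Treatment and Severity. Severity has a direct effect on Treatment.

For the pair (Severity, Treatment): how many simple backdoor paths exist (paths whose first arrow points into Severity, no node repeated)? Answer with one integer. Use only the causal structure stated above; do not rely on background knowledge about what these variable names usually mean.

2

A backdoor path from Severity to Treatment is any simple undirected path whose first edge points into Severity (i.e. leaves Severity via a parent).
Parents of Severity: {Biomarker}.
Enumerating:
  P1: Severity <- Biomarker <- Dosage -> Treatment
  P2: Severity <- Biomarker -> Treatment
That exhausts the simple backdoor paths. Count: 2.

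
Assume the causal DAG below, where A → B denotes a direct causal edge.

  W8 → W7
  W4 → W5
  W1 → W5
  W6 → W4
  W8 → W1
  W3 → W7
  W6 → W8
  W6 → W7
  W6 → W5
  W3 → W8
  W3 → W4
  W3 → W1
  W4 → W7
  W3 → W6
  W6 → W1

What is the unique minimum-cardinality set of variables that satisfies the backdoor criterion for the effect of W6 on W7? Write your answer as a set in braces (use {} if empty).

{W3}

Variables eligible for adjustment (non-descendants of W6, excluding W6 and W7): {W3}.
Backdoor paths from W6 to W7:
  P1: W6 <- W3 -> W8 -> W7
  P2: W6 <- W3 -> W8 -> W1 -> W5 <- W4 -> W7
  P3: W6 <- W3 -> W4 -> W7
  P4: W6 <- W3 -> W4 -> W5 <- W1 <- W8 -> W7
  P5: W6 <- W3 -> W7
  P6: W6 <- W3 -> W1 <- W8 -> W7
  P7: W6 <- W3 -> W1 -> W5 <- W4 -> W7
The empty set is not sufficient: P1 (W6 <- W3 -> W8 -> W7) has no collider blocking it and no conditioned non-collider, so it is open.
Try {W3}:
  P1: blocked at fork node W3 ∈ conditioning set.
  P2: blocked at fork node W3 ∈ conditioning set.
  P3: blocked at fork node W3 ∈ conditioning set.
  P4: blocked at fork node W3 ∈ conditioning set.
  P5: blocked at fork node W3 ∈ conditioning set.
  P6: blocked at fork node W3 ∈ conditioning set.
  P7: blocked at fork node W3 ∈ conditioning set.
{W3} contains no descendant of W6 and blocks every backdoor path.
{W3} is the unique smallest valid adjustment set.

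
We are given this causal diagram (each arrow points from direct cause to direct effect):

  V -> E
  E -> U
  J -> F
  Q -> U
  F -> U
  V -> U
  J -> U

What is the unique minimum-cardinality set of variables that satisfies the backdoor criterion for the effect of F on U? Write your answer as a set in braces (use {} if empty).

{J}

Variables eligible for adjustment (non-descendants of F, excluding F and U): {E, J, Q, V}.
Backdoor paths from F to U:
  P1: F <- J -> U
The empty set is not sufficient: P1 (F <- J -> U) has no collider blocking it and no conditioned non-collider, so it is open.
Try {J}:
  P1: blocked at fork node J ∈ conditioning set.
{J} contains no descendant of F and blocks every backdoor path.
No other singleton works — e.g. {V} leaves P1 open — so {J} is the unique smallest valid adjustment set.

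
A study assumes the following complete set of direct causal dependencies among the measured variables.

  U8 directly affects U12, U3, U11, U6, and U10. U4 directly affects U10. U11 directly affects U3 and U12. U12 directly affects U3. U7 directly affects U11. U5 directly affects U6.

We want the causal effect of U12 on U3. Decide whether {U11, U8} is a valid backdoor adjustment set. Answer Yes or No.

Yes

Backdoor paths from U12 to U3 (paths whose first edge points into U12):
  P1: U12 <- U8 -> U11 -> U3
  P2: U12 <- U8 -> U3
  P3: U12 <- U11 <- U8 -> U3
  P4: U12 <- U11 -> U3
Condition 1 (no descendant of U12 in the set): holds — descendants of U12 are {U3}; none are in {U11, U8}.
Condition 2 (every backdoor path blocked by {U11, U8}):
  P1: blocked at fork node U8 ∈ conditioning set.
  P2: blocked at fork node U8 ∈ conditioning set.
  P3: blocked at chain node U11 ∈ conditioning set.
  P4: blocked at fork node U11 ∈ conditioning set.
{U11, U8} satisfies the backdoor criterion.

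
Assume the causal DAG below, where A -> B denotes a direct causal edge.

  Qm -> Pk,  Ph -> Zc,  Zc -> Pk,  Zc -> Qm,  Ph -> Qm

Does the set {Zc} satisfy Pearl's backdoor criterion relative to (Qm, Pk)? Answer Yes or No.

Backdoor paths from Qm to Pk (paths whose first edge points into Qm):
  P1: Qm <- Ph -> Zc -> Pk
  P2: Qm <- Zc -> Pk
Condition 1 (no descendant of Qm in the set): holds — descendants of Qm are {Pk}; none are in {Zc}.
Condition 2 (every backdoor path blocked by {Zc}):
  P1: blocked at chain node Zc ∈ conditioning set.
  P2: blocked at fork node Zc ∈ conditioning set.
{Zc} satisfies the backdoor criterion.

Yes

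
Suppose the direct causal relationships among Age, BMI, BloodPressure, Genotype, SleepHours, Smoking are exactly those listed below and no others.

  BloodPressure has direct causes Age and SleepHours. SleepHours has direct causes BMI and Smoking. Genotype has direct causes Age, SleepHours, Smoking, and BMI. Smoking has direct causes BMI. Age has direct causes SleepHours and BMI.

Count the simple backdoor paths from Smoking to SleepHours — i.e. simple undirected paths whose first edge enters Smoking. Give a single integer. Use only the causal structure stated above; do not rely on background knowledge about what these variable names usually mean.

7

A backdoor path from Smoking to SleepHours is any simple undirected path whose first edge points into Smoking (i.e. leaves Smoking via a parent).
Parents of Smoking: {BMI}.
Enumerating:
  P1: Smoking <- BMI -> SleepHours
  P2: Smoking <- BMI -> Age <- SleepHours
  P3: Smoking <- BMI -> Age -> Genotype <- SleepHours
  P4: Smoking <- BMI -> Age -> BloodPressure <- SleepHours
  P5: Smoking <- BMI -> Genotype <- SleepHours
  P6: Smoking <- BMI -> Genotype <- Age <- SleepHours
  P7: Smoking <- BMI -> Genotype <- Age -> BloodPressure <- SleepHours
That exhausts the simple backdoor paths. Count: 7.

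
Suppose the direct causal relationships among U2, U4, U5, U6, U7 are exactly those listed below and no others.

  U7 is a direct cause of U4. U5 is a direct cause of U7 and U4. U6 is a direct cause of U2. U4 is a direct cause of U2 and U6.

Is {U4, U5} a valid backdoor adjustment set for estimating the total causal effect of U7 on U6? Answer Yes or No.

Backdoor paths from U7 to U6 (paths whose first edge points into U7):
  P1: U7 <- U5 -> U4 -> U6
  P2: U7 <- U5 -> U4 -> U2 <- U6
Condition 1 (no descendant of U7 in the set): FAILS — U4 is a descendant of U7.
Condition 2 (every backdoor path blocked by {U4, U5}):
  P1: blocked at fork node U5 ∈ conditioning set.
  P2: blocked at fork node U5 ∈ conditioning set.
{U4, U5} does not satisfy the backdoor criterion.

No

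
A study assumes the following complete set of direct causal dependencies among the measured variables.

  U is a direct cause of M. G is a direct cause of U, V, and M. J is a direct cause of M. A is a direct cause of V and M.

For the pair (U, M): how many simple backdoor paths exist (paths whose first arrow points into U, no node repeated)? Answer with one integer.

A backdoor path from U to M is any simple undirected path whose first edge points into U (i.e. leaves U via a parent).
Parents of U: {G}.
Enumerating:
  P1: U <- G -> V <- A -> M
  P2: U <- G -> M
That exhausts the simple backdoor paths. Count: 2.

2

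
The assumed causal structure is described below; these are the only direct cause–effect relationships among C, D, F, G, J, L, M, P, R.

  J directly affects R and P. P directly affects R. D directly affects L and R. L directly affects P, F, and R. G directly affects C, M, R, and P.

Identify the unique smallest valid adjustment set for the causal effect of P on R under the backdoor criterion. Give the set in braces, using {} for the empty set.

{G, J, L}

Variables eligible for adjustment (non-descendants of P, excluding P and R): {C, D, F, G, J, L, M}.
Backdoor paths from P to R:
  P1: P <- G -> R
  P2: P <- J -> R
  P3: P <- L <- D -> R
  P4: P <- L -> R
The empty set is not sufficient: P1 (P <- G -> R) has no collider blocking it and no conditioned non-collider, so it is open.
Try {G, J, L}:
  P1: blocked at fork node G ∈ conditioning set.
  P2: blocked at fork node J ∈ conditioning set.
  P3: blocked at chain node L ∈ conditioning set.
  P4: blocked at fork node L ∈ conditioning set.
{G, J, L} contains no descendant of P and blocks every backdoor path.
Every element of {G, J, L} is needed (dropping G leaves P1 open; dropping J leaves P2 open; dropping L leaves P3 open), so no proper subset is valid.
Among all size-3 subsets of the eligible variables, only {G, J, L} blocks every backdoor path, so it is the unique smallest valid adjustment set.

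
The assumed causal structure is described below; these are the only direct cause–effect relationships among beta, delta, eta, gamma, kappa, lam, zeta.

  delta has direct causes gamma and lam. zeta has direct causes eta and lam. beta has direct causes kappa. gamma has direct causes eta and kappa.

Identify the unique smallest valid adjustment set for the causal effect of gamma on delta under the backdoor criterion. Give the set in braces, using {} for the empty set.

{}

Variables eligible for adjustment (non-descendants of gamma, excluding gamma and delta): {beta, eta, kappa, lam, zeta}.
Backdoor paths from gamma to delta:
  P1: gamma <- eta -> zeta <- lam -> delta
Each backdoor path contains an unconditioned collider, so every path is already blocked with the empty conditioning set:
  P1: blocked at collider zeta (neither it nor any descendant is in the conditioning set).
The empty set is therefore the unique smallest valid set.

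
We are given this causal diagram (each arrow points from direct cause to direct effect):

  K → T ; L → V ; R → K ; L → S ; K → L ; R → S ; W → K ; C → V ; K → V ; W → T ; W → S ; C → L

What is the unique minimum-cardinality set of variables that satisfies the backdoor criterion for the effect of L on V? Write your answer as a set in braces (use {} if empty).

{C, K}

Variables eligible for adjustment (non-descendants of L, excluding L and V): {C, K, R, T, W}.
Backdoor paths from L to V:
  P1: L <- K -> V
  P2: L <- C -> V
The empty set is not sufficient: P1 (L <- K -> V) has no collider blocking it and no conditioned non-collider, so it is open.
Try {C, K}:
  P1: blocked at fork node K ∈ conditioning set.
  P2: blocked at fork node C ∈ conditioning set.
{C, K} contains no descendant of L and blocks every backdoor path.
Every element of {C, K} is needed (dropping C leaves P2 open; dropping K leaves P1 open), so no proper subset is valid.
Among all size-2 subsets of the eligible variables, only {C, K} blocks every backdoor path, so it is the unique smallest valid adjustment set.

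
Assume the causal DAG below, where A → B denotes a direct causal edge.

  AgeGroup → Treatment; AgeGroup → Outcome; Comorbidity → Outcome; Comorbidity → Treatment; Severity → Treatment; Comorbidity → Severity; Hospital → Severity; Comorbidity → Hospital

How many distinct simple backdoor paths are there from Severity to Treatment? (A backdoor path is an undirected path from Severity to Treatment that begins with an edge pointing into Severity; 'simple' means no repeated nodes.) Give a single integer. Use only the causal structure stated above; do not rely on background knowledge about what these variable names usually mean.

4

A backdoor path from Severity to Treatment is any simple undirected path whose first edge points into Severity (i.e. leaves Severity via a parent).
Parents of Severity: {Comorbidity, Hospital}.
Enumerating:
  P1: Severity <- Comorbidity -> Outcome <- AgeGroup -> Treatment
  P2: Severity <- Comorbidity -> Treatment
  P3: Severity <- Hospital <- Comorbidity -> Outcome <- AgeGroup -> Treatment
  P4: Severity <- Hospital <- Comorbidity -> Treatment
That exhausts the simple backdoor paths. Count: 4.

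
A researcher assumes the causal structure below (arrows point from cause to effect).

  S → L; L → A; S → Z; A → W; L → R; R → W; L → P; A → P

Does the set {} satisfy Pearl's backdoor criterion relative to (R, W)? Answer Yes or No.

Backdoor paths from R to W (paths whose first edge points into R):
  P1: R <- L -> A -> W
  P2: R <- L -> P <- A -> W
Condition 1 (no descendant of R in the set): holds — descendants of R are {W}; none are in {}.
Condition 2 (every backdoor path blocked by {}):
  P1: open — no interior node is in the conditioning set.
  P2: blocked at collider P (neither it nor any descendant is in the conditioning set).
{} does not satisfy the backdoor criterion.

No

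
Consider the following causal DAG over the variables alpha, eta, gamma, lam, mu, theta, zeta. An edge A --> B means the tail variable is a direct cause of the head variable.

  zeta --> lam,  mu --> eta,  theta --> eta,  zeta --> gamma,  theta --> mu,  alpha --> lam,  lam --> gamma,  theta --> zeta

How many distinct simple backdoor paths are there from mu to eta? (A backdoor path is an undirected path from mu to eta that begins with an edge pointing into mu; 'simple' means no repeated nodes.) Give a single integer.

1

A backdoor path from mu to eta is any simple undirected path whose first edge points into mu (i.e. leaves mu via a parent).
Parents of mu: {theta}.
Enumerating:
  P1: mu <- theta -> eta
That exhausts the simple backdoor paths. Count: 1.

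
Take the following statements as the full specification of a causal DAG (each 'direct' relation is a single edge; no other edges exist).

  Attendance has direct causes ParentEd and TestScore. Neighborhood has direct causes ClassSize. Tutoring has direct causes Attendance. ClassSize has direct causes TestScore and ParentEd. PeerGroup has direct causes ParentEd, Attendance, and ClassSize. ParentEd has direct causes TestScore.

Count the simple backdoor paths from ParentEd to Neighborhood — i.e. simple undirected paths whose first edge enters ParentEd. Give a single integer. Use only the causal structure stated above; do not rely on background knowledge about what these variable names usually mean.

A backdoor path from ParentEd to Neighborhood is any simple undirected path whose first edge points into ParentEd (i.e. leaves ParentEd via a parent).
Parents of ParentEd: {TestScore}.
Enumerating:
  P1: ParentEd <- TestScore -> Attendance -> PeerGroup <- ClassSize -> Neighborhood
  P2: ParentEd <- TestScore -> ClassSize -> Neighborhood
That exhausts the simple backdoor paths. Count: 2.

2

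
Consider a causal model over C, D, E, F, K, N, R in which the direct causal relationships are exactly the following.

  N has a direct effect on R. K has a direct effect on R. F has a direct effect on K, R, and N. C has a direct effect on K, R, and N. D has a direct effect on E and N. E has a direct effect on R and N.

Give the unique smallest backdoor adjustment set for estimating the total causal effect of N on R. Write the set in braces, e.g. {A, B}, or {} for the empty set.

{C, E, F}

Variables eligible for adjustment (non-descendants of N, excluding N and R): {C, D, E, F, K}.
Backdoor paths from N to R:
  P1: N <- F -> K <- C -> R
  P2: N <- F -> K -> R
  P3: N <- F -> R
  P4: N <- D -> E -> R
  P5: N <- C -> K <- F -> R
  P6: N <- C -> K -> R
  P7: N <- C -> R
  P8: N <- E -> R
The empty set is not sufficient: P2 (N <- F -> K -> R) has no collider blocking it and no conditioned non-collider, so it is open.
Try {C, E, F}:
  P1: blocked at fork node F ∈ conditioning set.
  P2: blocked at fork node F ∈ conditioning set.
  P3: blocked at fork node F ∈ conditioning set.
  P4: blocked at chain node E ∈ conditioning set.
  P5: blocked at fork node C ∈ conditioning set.
  P6: blocked at fork node C ∈ conditioning set.
  P7: blocked at fork node C ∈ conditioning set.
  P8: blocked at fork node E ∈ conditioning set.
{C, E, F} contains no descendant of N and blocks every backdoor path.
Every element of {C, E, F} is needed (dropping C leaves P6 open; dropping E leaves P4 open; dropping F leaves P2 open), so no proper subset is valid.
Among all size-3 subsets of the eligible variables, only {C, E, F} blocks every backdoor path, so it is the unique smallest valid adjustment set.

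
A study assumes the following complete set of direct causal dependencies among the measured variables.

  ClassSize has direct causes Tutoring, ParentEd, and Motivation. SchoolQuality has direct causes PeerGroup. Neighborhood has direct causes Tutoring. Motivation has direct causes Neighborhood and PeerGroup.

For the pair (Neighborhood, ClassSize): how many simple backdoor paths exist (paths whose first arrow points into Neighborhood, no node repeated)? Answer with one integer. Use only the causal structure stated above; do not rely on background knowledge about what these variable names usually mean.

A backdoor path from Neighborhood to ClassSize is any simple undirected path whose first edge points into Neighborhood (i.e. leaves Neighborhood via a parent).
Parents of Neighborhood: {Tutoring}.
Enumerating:
  P1: Neighborhood <- Tutoring -> ClassSize
That exhausts the simple backdoor paths. Count: 1.

1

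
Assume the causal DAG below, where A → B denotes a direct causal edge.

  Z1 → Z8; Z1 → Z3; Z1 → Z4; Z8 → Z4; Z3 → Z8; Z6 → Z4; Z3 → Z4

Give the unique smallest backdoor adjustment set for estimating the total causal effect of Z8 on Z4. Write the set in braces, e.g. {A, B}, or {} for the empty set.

{Z1, Z3}

Variables eligible for adjustment (non-descendants of Z8, excluding Z8 and Z4): {Z1, Z3, Z6}.
Backdoor paths from Z8 to Z4:
  P1: Z8 <- Z1 -> Z3 -> Z4
  P2: Z8 <- Z1 -> Z4
  P3: Z8 <- Z3 <- Z1 -> Z4
  P4: Z8 <- Z3 -> Z4
The empty set is not sufficient: P1 (Z8 <- Z1 -> Z3 -> Z4) has no collider blocking it and no conditioned non-collider, so it is open.
Try {Z1, Z3}:
  P1: blocked at fork node Z1 ∈ conditioning set.
  P2: blocked at fork node Z1 ∈ conditioning set.
  P3: blocked at chain node Z3 ∈ conditioning set.
  P4: blocked at fork node Z3 ∈ conditioning set.
{Z1, Z3} contains no descendant of Z8 and blocks every backdoor path.
Every element of {Z1, Z3} is needed (dropping Z1 leaves P2 open; dropping Z3 leaves P4 open), so no proper subset is valid.
Among all size-2 subsets of the eligible variables, only {Z1, Z3} blocks every backdoor path, so it is the unique smallest valid adjustment set.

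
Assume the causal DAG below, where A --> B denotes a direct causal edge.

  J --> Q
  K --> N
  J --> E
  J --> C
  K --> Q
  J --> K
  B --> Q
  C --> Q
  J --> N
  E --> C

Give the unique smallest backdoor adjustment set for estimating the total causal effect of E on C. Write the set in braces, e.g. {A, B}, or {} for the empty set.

{J}

Variables eligible for adjustment (non-descendants of E, excluding E and C): {B, J, K, N}.
Backdoor paths from E to C:
  P1: E <- J -> K -> Q <- C
  P2: E <- J -> C
  P3: E <- J -> Q <- C
  P4: E <- J -> N <- K -> Q <- C
The empty set is not sufficient: P2 (E <- J -> C) has no collider blocking it and no conditioned non-collider, so it is open.
Try {J}:
  P1: blocked at fork node J ∈ conditioning set.
  P2: blocked at fork node J ∈ conditioning set.
  P3: blocked at fork node J ∈ conditioning set.
  P4: blocked at fork node J ∈ conditioning set.
{J} contains no descendant of E and blocks every backdoor path.
No other singleton works — e.g. {B} leaves P2 open — so {J} is the unique smallest valid adjustment set.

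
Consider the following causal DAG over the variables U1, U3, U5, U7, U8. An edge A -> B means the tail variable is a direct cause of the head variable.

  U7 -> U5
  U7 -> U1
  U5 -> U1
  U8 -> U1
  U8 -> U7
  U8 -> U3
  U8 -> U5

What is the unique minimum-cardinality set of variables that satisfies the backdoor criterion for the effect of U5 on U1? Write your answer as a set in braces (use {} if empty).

{U7, U8}

Variables eligible for adjustment (non-descendants of U5, excluding U5 and U1): {U3, U7, U8}.
Backdoor paths from U5 to U1:
  P1: U5 <- U8 -> U7 -> U1
  P2: U5 <- U8 -> U1
  P3: U5 <- U7 <- U8 -> U1
  P4: U5 <- U7 -> U1
The empty set is not sufficient: P1 (U5 <- U8 -> U7 -> U1) has no collider blocking it and no conditioned non-collider, so it is open.
Try {U7, U8}:
  P1: blocked at fork node U8 ∈ conditioning set.
  P2: blocked at fork node U8 ∈ conditioning set.
  P3: blocked at chain node U7 ∈ conditioning set.
  P4: blocked at fork node U7 ∈ conditioning set.
{U7, U8} contains no descendant of U5 and blocks every backdoor path.
Every element of {U7, U8} is needed (dropping U7 leaves P4 open; dropping U8 leaves P2 open), so no proper subset is valid.
Among all size-2 subsets of the eligible variables, only {U7, U8} blocks every backdoor path, so it is the unique smallest valid adjustment set.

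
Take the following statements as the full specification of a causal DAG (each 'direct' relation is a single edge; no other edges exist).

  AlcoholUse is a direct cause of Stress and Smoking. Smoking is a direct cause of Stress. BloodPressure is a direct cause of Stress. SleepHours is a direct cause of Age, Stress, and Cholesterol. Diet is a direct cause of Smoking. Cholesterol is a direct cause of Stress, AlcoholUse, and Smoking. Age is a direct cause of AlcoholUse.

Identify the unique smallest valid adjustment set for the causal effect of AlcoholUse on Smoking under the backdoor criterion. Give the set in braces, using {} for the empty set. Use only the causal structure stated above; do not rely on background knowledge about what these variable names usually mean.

{Cholesterol}

Variables eligible for adjustment (non-descendants of AlcoholUse, excluding AlcoholUse and Smoking): {Age, BloodPressure, Cholesterol, Diet, SleepHours}.
Backdoor paths from AlcoholUse to Smoking:
  P1: AlcoholUse <- Age <- SleepHours -> Cholesterol -> Smoking
  P2: AlcoholUse <- Age <- SleepHours -> Cholesterol -> Stress <- Smoking
  P3: AlcoholUse <- Age <- SleepHours -> Stress <- Cholesterol -> Smoking
  P4: AlcoholUse <- Age <- SleepHours -> Stress <- Smoking
  P5: AlcoholUse <- Cholesterol <- SleepHours -> Stress <- Smoking
  P6: AlcoholUse <- Cholesterol -> Smoking
  P7: AlcoholUse <- Cholesterol -> Stress <- Smoking
The empty set is not sufficient: P1 (AlcoholUse <- Age <- SleepHours -> Cholesterol -> Smoking) has no collider blocking it and no conditioned non-collider, so it is open.
Try {Cholesterol}:
  P1: blocked at chain node Cholesterol ∈ conditioning set.
  P2: blocked at chain node Cholesterol ∈ conditioning set.
  P3: blocked at collider Stress (neither it nor any descendant is in the conditioning set).
  P4: blocked at collider Stress (neither it nor any descendant is in the conditioning set).
  P5: blocked at chain node Cholesterol ∈ conditioning set.
  P6: blocked at fork node Cholesterol ∈ conditioning set.
  P7: blocked at fork node Cholesterol ∈ conditioning set.
{Cholesterol} contains no descendant of AlcoholUse and blocks every backdoor path.
No other singleton works — e.g. {SleepHours} leaves P6 open — so {Cholesterol} is the unique smallest valid adjustment set.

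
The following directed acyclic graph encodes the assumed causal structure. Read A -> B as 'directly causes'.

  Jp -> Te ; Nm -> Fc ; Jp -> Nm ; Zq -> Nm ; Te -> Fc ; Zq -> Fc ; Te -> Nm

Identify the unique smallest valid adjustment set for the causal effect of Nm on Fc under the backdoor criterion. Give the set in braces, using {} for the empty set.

{Te, Zq}

Variables eligible for adjustment (non-descendants of Nm, excluding Nm and Fc): {Jp, Te, Zq}.
Backdoor paths from Nm to Fc:
  P1: Nm <- Jp -> Te -> Fc
  P2: Nm <- Te -> Fc
  P3: Nm <- Zq -> Fc
The empty set is not sufficient: P1 (Nm <- Jp -> Te -> Fc) has no collider blocking it and no conditioned non-collider, so it is open.
Try {Te, Zq}:
  P1: blocked at chain node Te ∈ conditioning set.
  P2: blocked at fork node Te ∈ conditioning set.
  P3: blocked at fork node Zq ∈ conditioning set.
{Te, Zq} contains no descendant of Nm and blocks every backdoor path.
Every element of {Te, Zq} is needed (dropping Te leaves P1 open; dropping Zq leaves P3 open), so no proper subset is valid.
Among all size-2 subsets of the eligible variables, only {Te, Zq} blocks every backdoor path, so it is the unique smallest valid adjustment set.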